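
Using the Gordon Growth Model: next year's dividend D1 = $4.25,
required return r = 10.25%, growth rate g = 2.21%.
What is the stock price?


Formula: P = D1 / (r - g)
Spread: r - g = 0.1025 - 0.0221 = 0.0804
Substituting: P = $4.25 / 0.0804
P = $52.86

$52.86


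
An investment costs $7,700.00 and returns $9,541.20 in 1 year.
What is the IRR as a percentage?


Formula: IRR = C1/C0 - 1
Substituting: IRR = $9,541.20 / $7,700.00 - 1
Ratio: 1.239117 - 1 = 0.239117
IRR = 23.9117%

23.9117%


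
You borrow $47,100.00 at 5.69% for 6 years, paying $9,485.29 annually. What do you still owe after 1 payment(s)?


Formula: Balance = PV*(1+r)^k - PMT*((1+r)^k - 1)/r
Growth: (1 + 0.0569)^1 = 1.0569
Accumulated factor: ((1+r)^k - 1)/r = 1.0
Balance = $47,100.00 * 1.0569 - $9,485.29 * 1.0
Balance = $40,294.70

$40,294.70


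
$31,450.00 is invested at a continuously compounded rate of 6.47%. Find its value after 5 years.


Formula: FV = P * e^(r*t)
Exponent: r*t = 0.0647 * 5 = 0.3235
e^(0.3235) = 1.381956
FV = $31,450.00 * 1.381956 = $43,462.52

$43,462.52


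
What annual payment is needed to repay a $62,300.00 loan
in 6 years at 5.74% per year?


Formula: PMT = PV * r / (1 - (1+r)^(-n))
Denominator: 1 - (1 + 0.0574)^(-6) = 0.284575
Numerator: $62,300.00 * 0.0574 = 3576.02
PMT = 3576.02 / 0.284575 = $12,566.18

$12,566.18


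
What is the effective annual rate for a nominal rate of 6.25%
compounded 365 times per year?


Formula: EAR = (1 + r/m)^m - 1
Period rate: r/m = 0.0625 / 365 = 0.000171
Compounding: (1 + 0.000171)^365 = 1.064489
EAR = 1.064489 - 1 = 0.064489

0.064489


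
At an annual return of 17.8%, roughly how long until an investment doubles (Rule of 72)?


Formula: Years ≈ 72 / r
Substituting: Years ≈ 72 / 17.8
Years ≈ 4.0

4.0 years


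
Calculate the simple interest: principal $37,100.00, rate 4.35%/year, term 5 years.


Formula: I = P * r * t
Substituting: I = $37,100.00 * 0.0435 * 5
Step: I = $37,100.00 * 0.2175
I = $8,069.25

$8,069.25


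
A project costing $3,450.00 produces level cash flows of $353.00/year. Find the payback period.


Formula: Payback = investment / annual cash flow
Substituting: Payback = $3,450.00 / $353.00
Payback = 9.7734 years

9.7734 years


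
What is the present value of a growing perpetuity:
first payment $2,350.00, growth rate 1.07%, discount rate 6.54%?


Formula: PV = C / (r - g)
Spread: r - g = 0.0654 - 0.0107 = 0.0547
Substituting: PV = $2,350.00 / 0.0547
PV = $42,961.61

$42,961.61


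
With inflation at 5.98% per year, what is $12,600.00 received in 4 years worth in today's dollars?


Formula: Real value = nominal / (1 + inflation)^years
Price level: (1 + 0.0598)^4 = 1.261524
Real value = $12,600.00 / 1.261524 = $9,987.92

$9,987.92


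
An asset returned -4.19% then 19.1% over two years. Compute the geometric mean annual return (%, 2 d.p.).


Formula: Geometric mean = ((1+r1)*(1+r2))^(1/2) - 1
Product: (1 + -0.0419) * (1 + 0.191) = 0.9581 * 1.191 = 1.141097
Square root: 1.141097^0.5 = 1.068221
Geometric mean = 1.068221 - 1 = 0.068221
As percentage: 6.82%

6.82%


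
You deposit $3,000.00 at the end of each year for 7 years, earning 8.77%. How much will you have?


Formula: FV = PMT * ((1+r)^n - 1) / r
Growth factor: (1 + 0.0877)^7 = 1.801208
Numerator: 1.801208 - 1 = 0.801208
FV = $3,000.00 * 0.801208 / 0.0877 = $27,407.35

$27,407.35


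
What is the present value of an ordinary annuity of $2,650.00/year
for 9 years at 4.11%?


Formula: PV = PMT * (1 - (1+r)^(-n)) / r
Discount factor: (1 + 0.0411)^(-9) = 0.695934
Bracket: 1 - 0.695934 = 0.304066
PV = $2,650.00 * 0.304066 / 0.0411 = $19,605.24

$19,605.24


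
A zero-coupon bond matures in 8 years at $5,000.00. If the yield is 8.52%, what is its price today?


Formula: Price = FV / (1 + r)^n
Substituting: Price = $5,000.00 / (1 + 0.0852)^8
Discount factor: (1.0852)^8 = 1.923438
Price = $5,000.00 / 1.923438 = $2,599.51

$2,599.51


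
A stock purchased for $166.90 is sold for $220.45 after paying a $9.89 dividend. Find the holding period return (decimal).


Formula: HPR = (P1 - P0 + D) / P0
Gain: $220.45 - $166.90 + $9.89 = $63.44
HPR = $63.44 / $166.90 = 0.3801

0.3801


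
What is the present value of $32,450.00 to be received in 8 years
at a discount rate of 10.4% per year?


Formula: PV = FV / (1 + r)^n
Substituting: PV = $32,450.00 / (1 + 0.104)^8
Discount factor: (1.104)^8 = 2.206747
PV = $32,450.00 / 2.206747 = $14,704.90

$14,704.90


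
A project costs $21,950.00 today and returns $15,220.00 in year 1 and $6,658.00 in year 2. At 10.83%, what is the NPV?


Formula: NPV = C0 + C1/(1+r) + C2/(1+r)^2
Discount C1: $15,220.00 / (1 + 0.1083) = $13,732.74
Discount C2: $6,658.00 / (1 + 0.1083)^2 = $5,420.37
NPV = -$21,950.00 + $13,732.74 + $5,420.37 = -$2,796.88

-$2,796.88


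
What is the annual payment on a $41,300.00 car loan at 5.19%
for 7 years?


Formula: PMT = PV * r / (1 - (1+r)^(-n))
Denominator: 1 - (1 + 0.0519)^(-7) = 0.298256
Numerator: $41,300.00 * 0.0519 = 2143.47
PMT = 2143.47 / 0.298256 = $7,186.68

$7,186.68


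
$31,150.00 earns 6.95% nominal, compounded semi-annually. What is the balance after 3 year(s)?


Formula: FV = P * (1 + r/m)^(m*t)
Period rate: r/m = 0.0695 / 2 = 0.03475
Total periods: m*t = 2 * 3 = 6
Growth factor: (1 + 0.03475)^6 = 1.227475
FV = $31,150.00 * 1.227475 = $38,235.84

$38,235.84


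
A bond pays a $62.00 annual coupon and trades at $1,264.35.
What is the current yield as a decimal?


Formula: Current yield = annual coupon / price
Substituting: CY = $62.00 / $1,264.35
CY = 0.049037

0.049037


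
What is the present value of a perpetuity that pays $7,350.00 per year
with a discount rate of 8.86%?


Formula: PV = C / r
Substituting: PV = $7,350.00 / 0.0886
PV = $82,957.11

$82,957.11


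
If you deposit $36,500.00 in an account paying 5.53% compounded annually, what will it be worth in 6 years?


Formula: FV = P * (1 + r)^n
Substituting: FV = $36,500.00 * (1 + 0.0553)^6
Growth factor: (1.0553)^6 = 1.381197
FV = $36,500.00 * 1.381197 = $50,413.69

$50,413.69


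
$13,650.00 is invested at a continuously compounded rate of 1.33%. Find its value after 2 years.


Formula: FV = P * e^(r*t)
Exponent: r*t = 0.0133 * 2 = 0.0266
e^(0.0266) = 1.026957
FV = $13,650.00 * 1.026957 = $14,017.96

$14,017.96


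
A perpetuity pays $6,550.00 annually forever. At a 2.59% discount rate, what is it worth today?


Formula: PV = C / r
Substituting: PV = $6,550.00 / 0.0259
PV = $252,895.75

$252,895.75


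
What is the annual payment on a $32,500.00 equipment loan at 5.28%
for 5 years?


Formula: PMT = PV * r / (1 - (1+r)^(-n))
Denominator: 1 - (1 + 0.0528)^(-5) = 0.226838
Numerator: $32,500.00 * 0.0528 = 1716.0
PMT = 1716.0 / 0.226838 = $7,564.88

$7,564.88


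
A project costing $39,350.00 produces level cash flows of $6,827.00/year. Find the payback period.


Formula: Payback = investment / annual cash flow
Substituting: Payback = $39,350.00 / $6,827.00
Payback = 5.7639 years

5.7639 years


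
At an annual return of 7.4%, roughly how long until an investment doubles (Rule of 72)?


Formula: Years ≈ 72 / r
Substituting: Years ≈ 72 / 7.4
Years ≈ 9.7

9.7 years


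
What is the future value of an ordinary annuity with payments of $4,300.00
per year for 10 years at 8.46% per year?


Formula: FV = PMT * ((1+r)^n - 1) / r
Growth factor: (1 + 0.0846)^10 = 2.252662
Numerator: 2.252662 - 1 = 1.252662
FV = $4,300.00 * 1.252662 / 0.0846 = $63,669.57

$63,669.57


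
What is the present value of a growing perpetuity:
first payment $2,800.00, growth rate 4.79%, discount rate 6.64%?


Formula: PV = C / (r - g)
Spread: r - g = 0.0664 - 0.0479 = 0.0185
Substituting: PV = $2,800.00 / 0.0185
PV = $151,351.35

$151,351.35


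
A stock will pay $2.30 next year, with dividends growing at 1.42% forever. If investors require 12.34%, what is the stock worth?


Formula: P = D1 / (r - g)
Spread: r - g = 0.1234 - 0.0142 = 0.1092
Substituting: P = $2.30 / 0.1092
P = $21.06

$21.06


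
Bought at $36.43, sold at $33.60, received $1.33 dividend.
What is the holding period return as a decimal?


Formula: HPR = (P1 - P0 + D) / P0
Gain: $33.60 - $36.43 + $1.33 = -$1.50
HPR = -$1.50 / $36.43 = -0.0412

-0.0412


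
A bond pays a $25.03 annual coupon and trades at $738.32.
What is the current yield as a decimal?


Formula: Current yield = annual coupon / price
Substituting: CY = $25.03 / $738.32
CY = 0.033901

0.033901


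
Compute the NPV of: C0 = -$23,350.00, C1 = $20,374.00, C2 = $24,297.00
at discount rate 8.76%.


Formula: NPV = C0 + C1/(1+r) + C2/(1+r)^2
Discount C1: $20,374.00 / (1 + 0.0876) = $18,732.99
Discount C2: $24,297.00 / (1 + 0.0876)^2 = $20,540.65
NPV = -$23,350.00 + $18,732.99 + $20,540.65 = $15,923.64

$15,923.64


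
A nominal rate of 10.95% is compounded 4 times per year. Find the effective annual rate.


Formula: EAR = (1 + r/m)^m - 1
Period rate: r/m = 0.1095 / 4 = 0.027375
Compounding: (1 + 0.027375)^4 = 1.114079
EAR = 1.114079 - 1 = 0.114079

0.114079


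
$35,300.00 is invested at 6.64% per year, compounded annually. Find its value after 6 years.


Formula: FV = P * (1 + r)^n
Substituting: FV = $35,300.00 * (1 + 0.0664)^6
Growth factor: (1.0664)^6 = 1.470689
FV = $35,300.00 * 1.470689 = $51,915.32

$51,915.32


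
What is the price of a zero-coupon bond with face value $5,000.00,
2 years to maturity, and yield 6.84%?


Formula: Price = FV / (1 + r)^n
Substituting: Price = $5,000.00 / (1 + 0.0684)^2
Discount factor: (1.0684)^2 = 1.141479
Price = $5,000.00 / 1.141479 = $4,380.28

$4,380.28


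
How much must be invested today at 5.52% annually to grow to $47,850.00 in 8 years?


Formula: PV = FV / (1 + r)^n
Substituting: PV = $47,850.00 / (1 + 0.0552)^8
Discount factor: (1.0552)^8 = 1.537016
PV = $47,850.00 / 1.537016 = $31,131.76

$31,131.76


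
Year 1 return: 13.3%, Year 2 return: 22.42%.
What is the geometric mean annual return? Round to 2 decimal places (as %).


Formula: Geometric mean = ((1+r1)*(1+r2))^(1/2) - 1
Product: (1 + 0.133) * (1 + 0.2242) = 1.133 * 1.2242 = 1.387019
Square root: 1.387019^0.5 = 1.177718
Geometric mean = 1.177718 - 1 = 0.177718
As percentage: 17.77%

17.77%


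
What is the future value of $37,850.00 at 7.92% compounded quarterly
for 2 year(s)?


Formula: FV = P * (1 + r/m)^(m*t)
Period rate: r/m = 0.0792 / 4 = 0.0198
Total periods: m*t = 4 * 2 = 8
Growth factor: (1 + 0.0198)^8 = 1.169823
FV = $37,850.00 * 1.169823 = $44,277.79

$44,277.79


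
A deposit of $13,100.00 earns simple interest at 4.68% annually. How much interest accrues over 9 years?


Formula: I = P * r * t
Substituting: I = $13,100.00 * 0.0468 * 9
Step: I = $13,100.00 * 0.4212
I = $5,517.72

$5,517.72


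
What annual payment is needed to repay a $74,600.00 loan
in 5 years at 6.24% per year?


Formula: PMT = PV * r / (1 - (1+r)^(-n))
Denominator: 1 - (1 + 0.0624)^(-5) = 0.261144
Numerator: $74,600.00 * 0.0624 = 4655.04
PMT = 4655.04 / 0.261144 = $17,825.55

$17,825.55


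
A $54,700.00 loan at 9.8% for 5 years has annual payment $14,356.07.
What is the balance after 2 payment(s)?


Formula: Balance = PV*(1+r)^k - PMT*((1+r)^k - 1)/r
Growth: (1 + 0.098)^2 = 1.205604
Accumulated factor: ((1+r)^k - 1)/r = 2.098
Balance = $54,700.00 * 1.205604 - $14,356.07 * 2.098
Balance = $35,827.50

$35,827.50


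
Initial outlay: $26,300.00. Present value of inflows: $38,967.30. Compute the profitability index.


Formula: PI = PV(cash flows) / initial investment
Substituting: PI = $38,967.30 / $26,300.00
PI = 1.4816

1.4816


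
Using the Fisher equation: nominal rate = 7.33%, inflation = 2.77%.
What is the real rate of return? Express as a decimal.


Formula: (1 + r_real) = (1 + r_nom) / (1 + inflation)
Substituting: (1 + r_real) = 1.0733 / 1.0277
(1 + r_real) = 1.044371
r_real = 1.044371 - 1 = 0.044371

0.044371


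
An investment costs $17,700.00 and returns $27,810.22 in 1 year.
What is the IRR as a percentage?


Formula: IRR = C1/C0 - 1
Substituting: IRR = $27,810.22 / $17,700.00 - 1
Ratio: 1.571199 - 1 = 0.571199
IRR = 57.1199%

57.1199%


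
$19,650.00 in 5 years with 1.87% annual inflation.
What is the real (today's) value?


Formula: Real value = nominal / (1 + inflation)^years
Price level: (1 + 0.0187)^5 = 1.097063
Real value = $19,650.00 / 1.097063 = $17,911.46

$17,911.46


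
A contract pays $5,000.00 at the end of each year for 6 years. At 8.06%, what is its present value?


Formula: PV = PMT * (1 - (1+r)^(-n)) / r
Discount factor: (1 + 0.0806)^(-6) = 0.628073
Bracket: 1 - 0.628073 = 0.371927
PV = $5,000.00 * 0.371927 / 0.0806 = $23,072.39

$23,072.39


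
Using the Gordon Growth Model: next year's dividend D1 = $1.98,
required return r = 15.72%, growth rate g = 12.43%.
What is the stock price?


Formula: P = D1 / (r - g)
Spread: r - g = 0.1572 - 0.1243 = 0.0329
Substituting: P = $1.98 / 0.0329
P = $60.18

$60.18


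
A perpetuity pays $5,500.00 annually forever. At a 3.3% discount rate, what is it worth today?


Formula: PV = C / r
Substituting: PV = $5,500.00 / 0.033
PV = $166,666.67

$166,666.67


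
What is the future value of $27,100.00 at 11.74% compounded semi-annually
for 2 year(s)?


Formula: FV = P * (1 + r/m)^(m*t)
Period rate: r/m = 0.1174 / 2 = 0.0587
Total periods: m*t = 2 * 2 = 4
Growth factor: (1 + 0.0587)^4 = 1.256295
FV = $27,100.00 * 1.256295 = $34,045.60

$34,045.60


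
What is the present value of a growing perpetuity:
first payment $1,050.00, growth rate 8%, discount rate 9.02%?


Formula: PV = C / (r - g)
Spread: r - g = 0.0902 - 0.08 = 0.0102
Substituting: PV = $1,050.00 / 0.0102
PV = $102,941.18

$102,941.18


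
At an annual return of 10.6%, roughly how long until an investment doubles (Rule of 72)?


Formula: Years ≈ 72 / r
Substituting: Years ≈ 72 / 10.6
Years ≈ 6.8

6.8 years


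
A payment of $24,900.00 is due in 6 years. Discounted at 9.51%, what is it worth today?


Formula: PV = FV / (1 + r)^n
Substituting: PV = $24,900.00 / (1 + 0.0951)^6
Discount factor: (1.0951)^6 = 1.724736
PV = $24,900.00 / 1.724736 = $14,436.99

$14,436.99


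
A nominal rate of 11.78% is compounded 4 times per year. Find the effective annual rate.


Formula: EAR = (1 + r/m)^m - 1
Period rate: r/m = 0.1178 / 4 = 0.02945
Compounding: (1 + 0.02945)^4 = 1.123107
EAR = 1.123107 - 1 = 0.123107

0.123107


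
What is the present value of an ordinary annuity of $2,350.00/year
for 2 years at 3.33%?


Formula: PV = PMT * (1 - (1+r)^(-n)) / r
Discount factor: (1 + 0.0333)^(-2) = 0.936585
Bracket: 1 - 0.936585 = 0.063415
PV = $2,350.00 * 0.063415 / 0.0333 = $4,475.24

$4,475.24


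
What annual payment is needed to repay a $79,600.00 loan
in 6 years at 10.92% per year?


Formula: PMT = PV * r / (1 - (1+r)^(-n))
Denominator: 1 - (1 + 0.1092)^(-6) = 0.463041
Numerator: $79,600.00 * 0.1092 = 8692.32
PMT = 8692.32 / 0.463041 = $18,772.23

$18,772.23


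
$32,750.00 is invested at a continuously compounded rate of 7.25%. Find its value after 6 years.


Formula: FV = P * e^(r*t)
Exponent: r*t = 0.0725 * 6 = 0.435
e^(0.435) = 1.544963
FV = $32,750.00 * 1.544963 = $50,597.54

$50,597.54


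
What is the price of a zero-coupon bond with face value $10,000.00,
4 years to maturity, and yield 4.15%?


Formula: Price = FV / (1 + r)^n
Substituting: Price = $10,000.00 / (1 + 0.0415)^4
Discount factor: (1.0415)^4 = 1.176622
Price = $10,000.00 / 1.176622 = $8,498.90

$8,498.90


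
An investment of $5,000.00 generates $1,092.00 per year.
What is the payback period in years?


Formula: Payback = investment / annual cash flow
Substituting: Payback = $5,000.00 / $1,092.00
Payback = 4.5788 years

4.5788 years


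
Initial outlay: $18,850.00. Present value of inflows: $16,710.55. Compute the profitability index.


Formula: PI = PV(cash flows) / initial investment
Substituting: PI = $16,710.55 / $18,850.00
PI = 0.8865

0.8865


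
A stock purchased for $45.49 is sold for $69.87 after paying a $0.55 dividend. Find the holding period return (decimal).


Formula: HPR = (P1 - P0 + D) / P0
Gain: $69.87 - $45.49 + $0.55 = $24.93
HPR = $24.93 / $45.49 = 0.548

0.548


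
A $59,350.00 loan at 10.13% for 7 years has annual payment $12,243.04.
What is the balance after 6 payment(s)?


Formula: Balance = PV*(1+r)^k - PMT*((1+r)^k - 1)/r
Growth: (1 + 0.1013)^6 = 1.78416
Accumulated factor: ((1+r)^k - 1)/r = 7.740969
Balance = $59,350.00 * 1.78416 - $12,243.04 * 7.740969
Balance = $11,116.91

$11,116.91


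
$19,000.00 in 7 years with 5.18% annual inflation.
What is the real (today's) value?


Formula: Real value = nominal / (1 + inflation)^years
Price level: (1 + 0.0518)^7 = 1.424073
Real value = $19,000.00 / 1.424073 = $13,342.02

$13,342.02


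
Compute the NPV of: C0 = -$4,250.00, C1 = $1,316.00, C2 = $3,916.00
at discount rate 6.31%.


Formula: NPV = C0 + C1/(1+r) + C2/(1+r)^2
Discount C1: $1,316.00 / (1 + 0.0631) = $1,237.89
Discount C2: $3,916.00 / (1 + 0.0631)^2 = $3,464.93
NPV = -$4,250.00 + $1,237.89 + $3,464.93 = $452.82

$452.82


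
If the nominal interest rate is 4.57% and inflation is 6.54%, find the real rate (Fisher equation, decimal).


Formula: (1 + r_real) = (1 + r_nom) / (1 + inflation)
Substituting: (1 + r_real) = 1.0457 / 1.0654
(1 + r_real) = 0.981509
r_real = 0.981509 - 1 = -0.018491

-0.018491


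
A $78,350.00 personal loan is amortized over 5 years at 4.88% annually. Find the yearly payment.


Formula: PMT = PV * r / (1 - (1+r)^(-n))
Denominator: 1 - (1 + 0.0488)^(-5) = 0.211981
Numerator: $78,350.00 * 0.0488 = 3823.48
PMT = 3823.48 / 0.211981 = $18,036.89

$18,036.89


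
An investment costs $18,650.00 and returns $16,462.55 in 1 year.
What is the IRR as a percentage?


Formula: IRR = C1/C0 - 1
Substituting: IRR = $16,462.55 / $18,650.00 - 1
Ratio: 0.88271 - 1 = -0.11729
IRR = -11.729%

-11.729%


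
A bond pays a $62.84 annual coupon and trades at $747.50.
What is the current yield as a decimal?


Formula: Current yield = annual coupon / price
Substituting: CY = $62.84 / $747.50
CY = 0.084067

0.084067


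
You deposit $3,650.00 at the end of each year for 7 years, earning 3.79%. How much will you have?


Formula: FV = PMT * ((1+r)^n - 1) / r
Growth factor: (1 + 0.0379)^7 = 1.297444
Numerator: 1.297444 - 1 = 0.297444
FV = $3,650.00 * 0.297444 / 0.0379 = $28,645.65

$28,645.65


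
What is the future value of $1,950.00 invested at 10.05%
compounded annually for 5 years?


Formula: FV = P * (1 + r)^n
Substituting: FV = $1,950.00 * (1 + 0.1005)^5
Growth factor: (1.1005)^5 = 1.614174
FV = $1,950.00 * 1.614174 = $3,147.64

$3,147.64


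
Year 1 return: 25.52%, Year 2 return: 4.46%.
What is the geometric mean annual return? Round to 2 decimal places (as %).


Formula: Geometric mean = ((1+r1)*(1+r2))^(1/2) - 1
Product: (1 + 0.2552) * (1 + 0.0446) = 1.2552 * 1.0446 = 1.311182
Square root: 1.311182^0.5 = 1.145069
Geometric mean = 1.145069 - 1 = 0.145069
As percentage: 14.51%

14.51%


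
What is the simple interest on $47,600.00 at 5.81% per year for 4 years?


Formula: I = P * r * t
Substituting: I = $47,600.00 * 0.0581 * 4
Step: I = $47,600.00 * 0.2324
I = $11,062.24

$11,062.24


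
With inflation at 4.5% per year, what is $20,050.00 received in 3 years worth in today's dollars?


Formula: Real value = nominal / (1 + inflation)^years
Price level: (1 + 0.045)^3 = 1.141166
Real value = $20,050.00 / 1.141166 = $17,569.75

$17,569.75


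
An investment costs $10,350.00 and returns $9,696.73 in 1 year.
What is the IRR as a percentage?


Formula: IRR = C1/C0 - 1
Substituting: IRR = $9,696.73 / $10,350.00 - 1
Ratio: 0.936882 - 1 = -0.063118
IRR = -6.3118%

-6.3118%


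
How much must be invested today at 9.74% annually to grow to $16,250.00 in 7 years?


Formula: PV = FV / (1 + r)^n
Substituting: PV = $16,250.00 / (1 + 0.0974)^7
Discount factor: (1.0974)^7 = 1.916702
PV = $16,250.00 / 1.916702 = $8,478.10

$8,478.10


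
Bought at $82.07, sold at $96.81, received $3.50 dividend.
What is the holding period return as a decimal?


Formula: HPR = (P1 - P0 + D) / P0
Gain: $96.81 - $82.07 + $3.50 = $18.24
HPR = $18.24 / $82.07 = 0.2222

0.2222


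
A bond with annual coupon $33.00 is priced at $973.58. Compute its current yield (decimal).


Formula: Current yield = annual coupon / price
Substituting: CY = $33.00 / $973.58
CY = 0.033896

0.033896


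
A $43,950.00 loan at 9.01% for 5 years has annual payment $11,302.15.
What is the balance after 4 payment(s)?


Formula: Balance = PV*(1+r)^k - PMT*((1+r)^k - 1)/r
Growth: (1 + 0.0901)^4 = 1.4121
Accumulated factor: ((1+r)^k - 1)/r = 4.573803
Balance = $43,950.00 * 1.4121 - $11,302.15 * 4.573803
Balance = $10,367.97

$10,367.97


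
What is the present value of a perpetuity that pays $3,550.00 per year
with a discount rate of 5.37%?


Formula: PV = C / r
Substituting: PV = $3,550.00 / 0.0537
PV = $66,108.01

$66,108.01


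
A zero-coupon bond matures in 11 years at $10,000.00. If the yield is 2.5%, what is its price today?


Formula: Price = FV / (1 + r)^n
Substituting: Price = $10,000.00 / (1 + 0.025)^11
Discount factor: (1.025)^11 = 1.312087
Price = $10,000.00 / 1.312087 = $7,621.45

$7,621.45


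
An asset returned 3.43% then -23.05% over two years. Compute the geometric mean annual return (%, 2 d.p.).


Formula: Geometric mean = ((1+r1)*(1+r2))^(1/2) - 1
Product: (1 + 0.0343) * (1 + -0.2305) = 1.0343 * 0.7695 = 0.795894
Square root: 0.795894^0.5 = 0.892129
Geometric mean = 0.892129 - 1 = -0.107871
As percentage: -10.79%

-10.79%


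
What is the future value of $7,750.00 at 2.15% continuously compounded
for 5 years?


Formula: FV = P * e^(r*t)
Exponent: r*t = 0.0215 * 5 = 0.1075
e^(0.1075) = 1.113491
FV = $7,750.00 * 1.113491 = $8,629.55

$8,629.55


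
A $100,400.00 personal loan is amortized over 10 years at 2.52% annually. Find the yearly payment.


Formula: PMT = PV * r / (1 - (1+r)^(-n))
Denominator: 1 - (1 + 0.0252)^(-10) = 0.220324
Numerator: $100,400.00 * 0.0252 = 2530.08
PMT = 2530.08 / 0.220324 = $11,483.44

$11,483.44


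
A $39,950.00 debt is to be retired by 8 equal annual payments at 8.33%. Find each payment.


Formula: PMT = PV * r / (1 - (1+r)^(-n))
Denominator: 1 - (1 + 0.0833)^(-8) = 0.472758
Numerator: $39,950.00 * 0.0833 = 3327.835
PMT = 3327.835 / 0.472758 = $7,039.19

$7,039.19


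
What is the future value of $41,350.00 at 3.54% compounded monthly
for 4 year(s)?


Formula: FV = P * (1 + r/m)^(m*t)
Period rate: r/m = 0.0354 / 12 = 0.00295
Total periods: m*t = 12 * 4 = 48
Growth factor: (1 + 0.00295)^48 = 1.151876
FV = $41,350.00 * 1.151876 = $47,630.06

$47,630.06


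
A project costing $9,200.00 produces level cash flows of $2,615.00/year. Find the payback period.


Formula: Payback = investment / annual cash flow
Substituting: Payback = $9,200.00 / $2,615.00
Payback = 3.5182 years

3.5182 years


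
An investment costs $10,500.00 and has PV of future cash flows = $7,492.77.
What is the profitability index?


Formula: PI = PV(cash flows) / initial investment
Substituting: PI = $7,492.77 / $10,500.00
PI = 0.7136

0.7136


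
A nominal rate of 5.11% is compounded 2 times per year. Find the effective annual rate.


Formula: EAR = (1 + r/m)^m - 1
Period rate: r/m = 0.0511 / 2 = 0.02555
Compounding: (1 + 0.02555)^2 = 1.051753
EAR = 1.051753 - 1 = 0.051753

0.051753


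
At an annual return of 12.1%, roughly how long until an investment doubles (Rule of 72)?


Formula: Years ≈ 72 / r
Substituting: Years ≈ 72 / 12.1
Years ≈ 6.0

6.0 years


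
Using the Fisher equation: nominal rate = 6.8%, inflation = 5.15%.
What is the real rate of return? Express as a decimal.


Formula: (1 + r_real) = (1 + r_nom) / (1 + inflation)
Substituting: (1 + r_real) = 1.068 / 1.0515
(1 + r_real) = 1.015692
r_real = 1.015692 - 1 = 0.015692

0.015692


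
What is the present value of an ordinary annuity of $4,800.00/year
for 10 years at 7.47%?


Formula: PV = PMT * (1 - (1+r)^(-n)) / r
Discount factor: (1 + 0.0747)^(-10) = 0.48655
Bracket: 1 - 0.48655 = 0.51345
PV = $4,800.00 * 0.51345 / 0.0747 = $32,992.77

$32,992.77


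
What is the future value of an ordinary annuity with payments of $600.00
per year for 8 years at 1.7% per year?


Formula: FV = PMT * ((1+r)^n - 1) / r
Growth factor: (1 + 0.017)^8 = 1.144373
Numerator: 1.144373 - 1 = 0.144373
FV = $600.00 * 0.144373 / 0.017 = $5,095.52

$5,095.52


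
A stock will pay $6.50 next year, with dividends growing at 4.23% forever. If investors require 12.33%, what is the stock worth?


Formula: P = D1 / (r - g)
Spread: r - g = 0.1233 - 0.0423 = 0.081
Substituting: P = $6.50 / 0.081
P = $80.25

$80.25


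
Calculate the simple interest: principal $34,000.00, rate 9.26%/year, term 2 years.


Formula: I = P * r * t
Substituting: I = $34,000.00 * 0.0926 * 2
Step: I = $34,000.00 * 0.1852
I = $6,296.80

$6,296.80


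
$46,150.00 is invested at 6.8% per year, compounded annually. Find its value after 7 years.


Formula: FV = P * (1 + r)^n
Substituting: FV = $46,150.00 * (1 + 0.068)^7
Growth factor: (1.068)^7 = 1.584889
FV = $46,150.00 * 1.584889 = $73,142.61

$73,142.61


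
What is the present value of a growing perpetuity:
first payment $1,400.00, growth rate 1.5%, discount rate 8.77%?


Formula: PV = C / (r - g)
Spread: r - g = 0.0877 - 0.015 = 0.0727
Substituting: PV = $1,400.00 / 0.0727
PV = $19,257.22

$19,257.22


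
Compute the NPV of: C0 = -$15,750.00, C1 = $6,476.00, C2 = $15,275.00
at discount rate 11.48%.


Formula: NPV = C0 + C1/(1+r) + C2/(1+r)^2
Discount C1: $6,476.00 / (1 + 0.1148) = $5,809.11
Discount C2: $15,275.00 / (1 + 0.1148)^2 = $12,291.00
NPV = -$15,750.00 + $5,809.11 + $12,291.00 = $2,350.12

$2,350.12


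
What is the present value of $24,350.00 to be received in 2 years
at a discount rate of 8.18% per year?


Formula: PV = FV / (1 + r)^n
Substituting: PV = $24,350.00 / (1 + 0.0818)^2
Discount factor: (1.0818)^2 = 1.170291
PV = $24,350.00 / 1.170291 = $20,806.79

$20,806.79


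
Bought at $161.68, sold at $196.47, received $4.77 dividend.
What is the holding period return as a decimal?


Formula: HPR = (P1 - P0 + D) / P0
Gain: $196.47 - $161.68 + $4.77 = $39.56
HPR = $39.56 / $161.68 = 0.2447

0.2447


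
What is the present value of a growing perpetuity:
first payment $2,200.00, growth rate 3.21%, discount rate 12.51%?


Formula: PV = C / (r - g)
Spread: r - g = 0.1251 - 0.0321 = 0.093
Substituting: PV = $2,200.00 / 0.093
PV = $23,655.91

$23,655.91


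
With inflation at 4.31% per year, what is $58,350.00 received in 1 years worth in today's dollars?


Formula: Real value = nominal / (1 + inflation)^years
Price level: (1 + 0.0431)^1 = 1.0431
Real value = $58,350.00 / 1.0431 = $55,939.03

$55,939.03


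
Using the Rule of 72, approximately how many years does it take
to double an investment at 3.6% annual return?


Formula: Years ≈ 72 / r
Substituting: Years ≈ 72 / 3.6
Years ≈ 20.0

20.0 years


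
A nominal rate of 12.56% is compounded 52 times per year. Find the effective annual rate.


Formula: EAR = (1 + r/m)^m - 1
Period rate: r/m = 0.1256 / 52 = 0.002415
Compounding: (1 + 0.002415)^52 = 1.133657
EAR = 1.133657 - 1 = 0.133657

0.133657


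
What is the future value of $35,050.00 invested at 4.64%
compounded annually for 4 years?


Formula: FV = P * (1 + r)^n
Substituting: FV = $35,050.00 * (1 + 0.0464)^4
Growth factor: (1.0464)^4 = 1.198922
FV = $35,050.00 * 1.198922 = $42,022.22

$42,022.22


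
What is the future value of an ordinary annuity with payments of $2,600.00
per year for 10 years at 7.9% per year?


Formula: FV = PMT * ((1+r)^n - 1) / r
Growth factor: (1 + 0.079)^10 = 2.139018
Numerator: 2.139018 - 1 = 1.139018
FV = $2,600.00 * 1.139018 / 0.079 = $37,486.67

$37,486.67


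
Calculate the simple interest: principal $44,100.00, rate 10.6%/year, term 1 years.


Formula: I = P * r * t
Substituting: I = $44,100.00 * 0.106 * 1
Step: I = $44,100.00 * 0.106
I = $4,674.60

$4,674.60


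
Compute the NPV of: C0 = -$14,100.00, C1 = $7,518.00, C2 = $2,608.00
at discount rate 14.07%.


Formula: NPV = C0 + C1/(1+r) + C2/(1+r)^2
Discount C1: $7,518.00 / (1 + 0.1407) = $6,590.69
Discount C2: $2,608.00 / (1 + 0.1407)^2 = $2,004.31
NPV = -$14,100.00 + $6,590.69 + $2,004.31 = -$5,505.00

-$5,505.00


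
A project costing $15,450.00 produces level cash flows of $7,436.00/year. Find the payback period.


Formula: Payback = investment / annual cash flow
Substituting: Payback = $15,450.00 / $7,436.00
Payback = 2.0777 years

2.0777 years


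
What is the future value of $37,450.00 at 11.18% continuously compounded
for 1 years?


Formula: FV = P * e^(r*t)
Exponent: r*t = 0.1118 * 1 = 0.1118
e^(0.1118) = 1.118289
FV = $37,450.00 * 1.118289 = $41,879.93

$41,879.93


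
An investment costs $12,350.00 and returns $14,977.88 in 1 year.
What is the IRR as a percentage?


Formula: IRR = C1/C0 - 1
Substituting: IRR = $14,977.88 / $12,350.00 - 1
Ratio: 1.212784 - 1 = 0.212784
IRR = 21.2784%

21.2784%


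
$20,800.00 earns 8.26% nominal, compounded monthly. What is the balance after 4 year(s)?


Formula: FV = P * (1 + r/m)^(m*t)
Period rate: r/m = 0.0826 / 12 = 0.006883
Total periods: m*t = 12 * 4 = 48
Growth factor: (1 + 0.006883)^48 = 1.38995
FV = $20,800.00 * 1.38995 = $28,910.97

$28,910.97


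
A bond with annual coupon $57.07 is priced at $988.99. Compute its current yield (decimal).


Formula: Current yield = annual coupon / price
Substituting: CY = $57.07 / $988.99
CY = 0.057705

0.057705


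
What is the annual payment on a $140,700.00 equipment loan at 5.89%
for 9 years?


Formula: PMT = PV * r / (1 - (1+r)^(-n))
Denominator: 1 - (1 + 0.0589)^(-9) = 0.402545
Numerator: $140,700.00 * 0.0589 = 8287.23
PMT = 8287.23 / 0.402545 = $20,587.11

$20,587.11


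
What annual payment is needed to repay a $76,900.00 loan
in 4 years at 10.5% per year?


Formula: PMT = PV * r / (1 - (1+r)^(-n))
Denominator: 1 - (1 + 0.105)^(-4) = 0.329265
Numerator: $76,900.00 * 0.105 = 8074.5
PMT = 8074.5 / 0.329265 = $24,522.79

$24,522.79


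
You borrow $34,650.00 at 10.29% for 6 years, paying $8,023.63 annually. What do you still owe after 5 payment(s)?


Formula: Balance = PV*(1+r)^k - PMT*((1+r)^k - 1)/r
Growth: (1 + 0.1029)^5 = 1.631852
Accumulated factor: ((1+r)^k - 1)/r = 6.140444
Balance = $34,650.00 * 1.631852 - $8,023.63 * 6.140444
Balance = $7,275.01

$7,275.01


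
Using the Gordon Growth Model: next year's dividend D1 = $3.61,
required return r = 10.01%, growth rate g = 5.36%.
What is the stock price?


Formula: P = D1 / (r - g)
Spread: r - g = 0.1001 - 0.0536 = 0.0465
Substituting: P = $3.61 / 0.0465
P = $77.63

$77.63


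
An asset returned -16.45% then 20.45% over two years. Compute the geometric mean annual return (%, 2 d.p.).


Formula: Geometric mean = ((1+r1)*(1+r2))^(1/2) - 1
Product: (1 + -0.1645) * (1 + 0.2045) = 0.8355 * 1.2045 = 1.00636
Square root: 1.00636^0.5 = 1.003175
Geometric mean = 1.003175 - 1 = 0.003175
As percentage: 0.32%

0.32%


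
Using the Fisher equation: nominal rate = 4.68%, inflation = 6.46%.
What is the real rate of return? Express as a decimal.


Formula: (1 + r_real) = (1 + r_nom) / (1 + inflation)
Substituting: (1 + r_real) = 1.0468 / 1.0646
(1 + r_real) = 0.98328
r_real = 0.98328 - 1 = -0.01672

-0.01672


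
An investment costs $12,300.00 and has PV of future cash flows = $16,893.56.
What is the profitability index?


Formula: PI = PV(cash flows) / initial investment
Substituting: PI = $16,893.56 / $12,300.00
PI = 1.3735

1.3735


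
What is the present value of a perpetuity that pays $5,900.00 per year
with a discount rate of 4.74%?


Formula: PV = C / r
Substituting: PV = $5,900.00 / 0.0474
PV = $124,472.57

$124,472.57


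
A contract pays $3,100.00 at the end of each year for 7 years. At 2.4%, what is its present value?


Formula: PV = PMT * (1 - (1+r)^(-n)) / r
Discount factor: (1 + 0.024)^(-7) = 0.847033
Bracket: 1 - 0.847033 = 0.152967
PV = $3,100.00 * 0.152967 / 0.024 = $19,758.24

$19,758.24


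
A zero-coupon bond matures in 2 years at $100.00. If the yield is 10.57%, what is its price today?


Formula: Price = FV / (1 + r)^n
Substituting: Price = $100.00 / (1 + 0.1057)^2
Discount factor: (1.1057)^2 = 1.222572
Price = $100.00 / 1.222572 = $81.79

$81.79


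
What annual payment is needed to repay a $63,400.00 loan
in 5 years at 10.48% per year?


Formula: PMT = PV * r / (1 - (1+r)^(-n))
Denominator: 1 - (1 + 0.1048)^(-5) = 0.39245
Numerator: $63,400.00 * 0.1048 = 6644.32
PMT = 6644.32 / 0.39245 = $16,930.34

$16,930.34


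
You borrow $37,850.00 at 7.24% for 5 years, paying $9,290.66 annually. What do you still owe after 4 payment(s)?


Formula: Balance = PV*(1+r)^k - PMT*((1+r)^k - 1)/r
Growth: (1 + 0.0724)^4 = 1.322596
Accumulated factor: ((1+r)^k - 1)/r = 4.455747
Balance = $37,850.00 * 1.322596 - $9,290.66 * 4.455747
Balance = $8,663.43

$8,663.43


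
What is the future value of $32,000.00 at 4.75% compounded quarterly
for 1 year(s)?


Formula: FV = P * (1 + r/m)^(m*t)
Period rate: r/m = 0.0475 / 4 = 0.011875
Total periods: m*t = 4 * 1 = 4
Growth factor: (1 + 0.011875)^4 = 1.048353
FV = $32,000.00 * 1.048353 = $33,547.29

$33,547.29


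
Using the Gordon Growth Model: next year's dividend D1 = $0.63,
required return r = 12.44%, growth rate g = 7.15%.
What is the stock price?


Formula: P = D1 / (r - g)
Spread: r - g = 0.1244 - 0.0715 = 0.0529
Substituting: P = $0.63 / 0.0529
P = $11.91

$11.91


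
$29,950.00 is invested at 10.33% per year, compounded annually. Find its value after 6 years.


Formula: FV = P * (1 + r)^n
Substituting: FV = $29,950.00 * (1 + 0.1033)^6
Growth factor: (1.1033)^6 = 1.803689
FV = $29,950.00 * 1.803689 = $54,020.49

$54,020.49


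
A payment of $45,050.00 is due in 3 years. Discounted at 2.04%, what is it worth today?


Formula: PV = FV / (1 + r)^n
Substituting: PV = $45,050.00 / (1 + 0.0204)^3
Discount factor: (1.0204)^3 = 1.062457
PV = $45,050.00 / 1.062457 = $42,401.72

$42,401.72


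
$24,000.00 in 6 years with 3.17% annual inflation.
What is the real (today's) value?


Formula: Real value = nominal / (1 + inflation)^years
Price level: (1 + 0.0317)^6 = 1.205926
Real value = $24,000.00 / 1.205926 = $19,901.72

$19,901.72


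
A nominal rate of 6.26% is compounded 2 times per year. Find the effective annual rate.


Formula: EAR = (1 + r/m)^m - 1
Period rate: r/m = 0.0626 / 2 = 0.0313
Compounding: (1 + 0.0313)^2 = 1.06358
EAR = 1.06358 - 1 = 0.06358

0.06358


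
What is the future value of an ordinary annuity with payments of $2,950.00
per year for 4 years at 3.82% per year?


Formula: FV = PMT * ((1+r)^n - 1) / r
Growth factor: (1 + 0.0382)^4 = 1.161781
Numerator: 1.161781 - 1 = 0.161781
FV = $2,950.00 * 0.161781 / 0.0382 = $12,493.52

$12,493.52


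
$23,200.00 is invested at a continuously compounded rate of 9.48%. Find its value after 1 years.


Formula: FV = P * e^(r*t)
Exponent: r*t = 0.0948 * 1 = 0.0948
e^(0.0948) = 1.099439
FV = $23,200.00 * 1.099439 = $25,506.98

$25,506.98


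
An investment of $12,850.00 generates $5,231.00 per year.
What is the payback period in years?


Formula: Payback = investment / annual cash flow
Substituting: Payback = $12,850.00 / $5,231.00
Payback = 2.4565 years

2.4565 years


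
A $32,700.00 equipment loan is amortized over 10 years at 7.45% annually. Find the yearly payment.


Formula: PMT = PV * r / (1 - (1+r)^(-n))
Denominator: 1 - (1 + 0.0745)^(-10) = 0.512544
Numerator: $32,700.00 * 0.0745 = 2436.15
PMT = 2436.15 / 0.512544 = $4,753.06

$4,753.06


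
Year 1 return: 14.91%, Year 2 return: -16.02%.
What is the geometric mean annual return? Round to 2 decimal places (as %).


Formula: Geometric mean = ((1+r1)*(1+r2))^(1/2) - 1
Product: (1 + 0.1491) * (1 + -0.1602) = 1.1491 * 0.8398 = 0.965014
Square root: 0.965014^0.5 = 0.982351
Geometric mean = 0.982351 - 1 = -0.017649
As percentage: -1.76%

-1.76%


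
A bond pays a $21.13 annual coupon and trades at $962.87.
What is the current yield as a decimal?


Formula: Current yield = annual coupon / price
Substituting: CY = $21.13 / $962.87
CY = 0.021945

0.021945


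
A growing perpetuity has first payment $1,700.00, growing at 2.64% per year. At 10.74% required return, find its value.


Formula: PV = C / (r - g)
Spread: r - g = 0.1074 - 0.0264 = 0.081
Substituting: PV = $1,700.00 / 0.081
PV = $20,987.65

$20,987.65


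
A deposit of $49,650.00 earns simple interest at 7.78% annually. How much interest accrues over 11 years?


Formula: I = P * r * t
Substituting: I = $49,650.00 * 0.0778 * 11
Step: I = $49,650.00 * 0.8558
I = $42,490.47

$42,490.47


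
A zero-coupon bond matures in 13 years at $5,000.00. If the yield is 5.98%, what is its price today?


Formula: Price = FV / (1 + r)^n
Substituting: Price = $5,000.00 / (1 + 0.0598)^13
Discount factor: (1.0598)^13 = 2.127702
Price = $5,000.00 / 2.127702 = $2,349.95

$2,349.95


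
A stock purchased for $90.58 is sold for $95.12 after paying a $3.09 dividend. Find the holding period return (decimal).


Formula: HPR = (P1 - P0 + D) / P0
Gain: $95.12 - $90.58 + $3.09 = $7.63
HPR = $7.63 / $90.58 = 0.0842

0.0842


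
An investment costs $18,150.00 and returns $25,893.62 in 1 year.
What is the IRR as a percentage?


Formula: IRR = C1/C0 - 1
Substituting: IRR = $25,893.62 / $18,150.00 - 1
Ratio: 1.426646 - 1 = 0.426646
IRR = 42.6646%

42.6646%


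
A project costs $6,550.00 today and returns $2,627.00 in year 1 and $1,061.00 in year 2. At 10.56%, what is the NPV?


Formula: NPV = C0 + C1/(1+r) + C2/(1+r)^2
Discount C1: $2,627.00 / (1 + 0.1056) = $2,376.09
Discount C2: $1,061.00 / (1 + 0.1056)^2 = $868.00
NPV = -$6,550.00 + $2,376.09 + $868.00 = -$3,305.92

-$3,305.92


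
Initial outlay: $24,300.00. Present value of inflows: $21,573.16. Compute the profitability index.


Formula: PI = PV(cash flows) / initial investment
Substituting: PI = $21,573.16 / $24,300.00
PI = 0.8878

0.8878


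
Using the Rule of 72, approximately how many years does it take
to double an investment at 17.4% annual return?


Formula: Years ≈ 72 / r
Substituting: Years ≈ 72 / 17.4
Years ≈ 4.1

4.1 years


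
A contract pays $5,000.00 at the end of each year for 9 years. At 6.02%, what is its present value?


Formula: PV = PMT * (1 - (1+r)^(-n)) / r
Discount factor: (1 + 0.0602)^(-9) = 0.590894
Bracket: 1 - 0.590894 = 0.409106
PV = $5,000.00 * 0.409106 / 0.0602 = $33,978.88

$33,978.88


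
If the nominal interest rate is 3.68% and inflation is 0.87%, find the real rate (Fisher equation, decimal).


Formula: (1 + r_real) = (1 + r_nom) / (1 + inflation)
Substituting: (1 + r_real) = 1.0368 / 1.0087
(1 + r_real) = 1.027858
r_real = 1.027858 - 1 = 0.027858

0.027858


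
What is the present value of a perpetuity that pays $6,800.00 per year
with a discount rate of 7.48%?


Formula: PV = C / r
Substituting: PV = $6,800.00 / 0.0748
PV = $90,909.09

$90,909.09


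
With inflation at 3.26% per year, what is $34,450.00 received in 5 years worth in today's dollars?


Formula: Real value = nominal / (1 + inflation)^years
Price level: (1 + 0.0326)^5 = 1.17398
Real value = $34,450.00 / 1.17398 = $29,344.63

$29,344.63


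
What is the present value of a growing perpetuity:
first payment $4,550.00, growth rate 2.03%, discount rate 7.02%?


Formula: PV = C / (r - g)
Spread: r - g = 0.0702 - 0.0203 = 0.0499
Substituting: PV = $4,550.00 / 0.0499
PV = $91,182.36

$91,182.36


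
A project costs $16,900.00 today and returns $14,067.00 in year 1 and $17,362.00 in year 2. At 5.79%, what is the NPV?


Formula: NPV = C0 + C1/(1+r) + C2/(1+r)^2
Discount C1: $14,067.00 / (1 + 0.0579) = $13,297.10
Discount C2: $17,362.00 / (1 + 0.0579)^2 = $15,513.53
NPV = -$16,900.00 + $13,297.10 + $15,513.53 = $11,910.62

$11,910.62
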